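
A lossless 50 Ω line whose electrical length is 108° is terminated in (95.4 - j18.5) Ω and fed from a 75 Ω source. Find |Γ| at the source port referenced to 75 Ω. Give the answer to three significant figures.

|Γ| ≈ 0.466

tan(βl) = -3.08
Z_in = Z_0·(Z_L + jZ_0·tanβl)/(Z_0 + jZ_L·tanβl) = 29 + j16.9 Ω
Γ_s = (Z_in − Z_s)/(Z_in + Z_s) = (-46 + j16.9)/(104 + j16.9), |Γ_s| = 0.466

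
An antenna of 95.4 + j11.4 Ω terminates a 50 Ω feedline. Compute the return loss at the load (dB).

Γ = (45.4 + j11.4)/(145.4 + j11.4), |Γ| = 0.321
RL = −20·log₁₀|Γ| = −20·log₁₀(0.321)

RL ≈ 9.87 dB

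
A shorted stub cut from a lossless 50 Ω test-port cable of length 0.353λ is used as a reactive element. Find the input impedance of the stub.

βl = 2π × 0.353 = 127°
tan(βl) = -1.32
For a shorted stub, Z_in = jZ_0·tan(βl)

Z_in ≈ −j66.2 Ω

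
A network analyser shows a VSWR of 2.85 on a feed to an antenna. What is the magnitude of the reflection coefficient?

|Γ| ≈ 0.481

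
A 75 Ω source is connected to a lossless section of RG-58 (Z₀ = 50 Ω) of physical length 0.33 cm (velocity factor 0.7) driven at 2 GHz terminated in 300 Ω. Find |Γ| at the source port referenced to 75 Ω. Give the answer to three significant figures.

|Γ| ≈ 0.615

λ = v/f = 0.7·c / 2 GHz = 0.105 m
βl = 2π·l/λ = 2π × 0.0314 = 11.3°
tan(βl) = 0.2
Z_in = Z_0·(Z_L + jZ_0·tanβl)/(Z_0 + jZ_L·tanβl) = 128 − j143 Ω
Γ_s = (Z_in − Z_s)/(Z_in + Z_s) = (52.8 − j143)/(203 − j143), |Γ_s| = 0.615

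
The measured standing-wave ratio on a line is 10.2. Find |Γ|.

|Γ| ≈ 0.821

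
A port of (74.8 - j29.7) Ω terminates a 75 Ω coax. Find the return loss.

Γ = (-0.2 − j29.7)/(149.8 − j29.7), |Γ| = 0.194
RL = −20·log₁₀|Γ| = −20·log₁₀(0.194)

RL ≈ 14.2 dB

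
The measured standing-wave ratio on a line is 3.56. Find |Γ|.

|Γ| ≈ 0.561

|Γ| = (S − 1)/(S + 1) = (3.56 − 1)/(3.56 + 1) = 2.56/4.56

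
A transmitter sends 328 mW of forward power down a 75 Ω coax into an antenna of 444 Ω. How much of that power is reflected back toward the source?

P_reflected ≈ 166 mW

Γ = (444 − 75)/(444 + 75) = 0.711
|Γ|² = 0.505
P_refl = |Γ|²·P_inc = 166 mW, P_del = (1 − |Γ|²)·P_inc = 162 mW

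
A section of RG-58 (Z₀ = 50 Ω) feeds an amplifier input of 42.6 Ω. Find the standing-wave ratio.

VSWR ≈ 1.17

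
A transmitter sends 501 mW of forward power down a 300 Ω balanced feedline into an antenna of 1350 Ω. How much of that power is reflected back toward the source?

P_reflected ≈ 203 mW

Γ = (1350 − 300)/(1350 + 300) = 0.636
|Γ|² = 0.405
P_refl = |Γ|²·P_inc = 203 mW, P_del = (1 − |Γ|²)·P_inc = 298 mW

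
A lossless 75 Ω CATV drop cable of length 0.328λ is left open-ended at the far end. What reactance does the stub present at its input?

βl = 2π × 0.328 = 118°
tan(βl) = -1.87
For an open-ended stub, Z_in = −jZ_0·cot(βl) = −jZ_0/tan(βl)

X_in ≈ 40 Ω (inductive)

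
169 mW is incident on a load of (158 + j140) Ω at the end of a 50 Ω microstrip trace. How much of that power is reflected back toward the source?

P_reflected ≈ 84 mW

|Γ| = |(108 + j140)/(208 + j140)| = 0.705
|Γ|² = 0.497
P_refl = |Γ|²·P_inc = 84 mW, P_del = (1 − |Γ|²)·P_inc = 85 mW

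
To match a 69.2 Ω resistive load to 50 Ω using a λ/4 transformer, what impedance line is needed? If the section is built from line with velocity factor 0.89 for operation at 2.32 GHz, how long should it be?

Z_qwt ≈ 58.8 Ω; length ≈ 2.88 cm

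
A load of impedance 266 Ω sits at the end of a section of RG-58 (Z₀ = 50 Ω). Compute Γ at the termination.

Γ = 0.684

Γ = (Z_L − Z_0)/(Z_L + Z_0) = (266 − 50)/(266 + 50) = 216/316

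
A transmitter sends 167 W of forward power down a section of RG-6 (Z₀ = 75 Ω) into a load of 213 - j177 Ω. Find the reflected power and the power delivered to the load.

P_reflected ≈ 73.6 W; P_delivered ≈ 93.4 W

|Γ| = |(138 − j177)/(288 − j177)| = 0.664
|Γ|² = 0.441
P_refl = |Γ|²·P_inc = 73.6 W, P_del = (1 − |Γ|²)·P_inc = 93.4 W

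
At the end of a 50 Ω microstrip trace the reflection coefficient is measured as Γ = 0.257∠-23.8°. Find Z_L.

Z_L ≈ 78.4 − j17.4 Ω

Z_L = Z_0·(1 + Γ)/(1 − Γ) = 50·(1.24 − j0.104)/(0.765 + j0.104)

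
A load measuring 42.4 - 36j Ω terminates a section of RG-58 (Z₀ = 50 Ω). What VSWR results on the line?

VSWR ≈ 2.18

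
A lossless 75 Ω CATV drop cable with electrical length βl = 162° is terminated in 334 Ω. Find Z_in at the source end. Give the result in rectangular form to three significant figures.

tan(βl) = tan(162°) = -0.325
Z_in = Z_0·(Z_L + jZ_0·tanβl)/(Z_0 + jZ_L·tanβl)
     = 75·(334 − j24.4)/(75 − j109)

Z_in ≈ 119 + j148 Ω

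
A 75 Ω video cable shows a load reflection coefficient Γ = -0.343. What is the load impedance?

Z_L ≈ 36.7 Ω

Z_L = Z_0·(1 + Γ)/(1 − Γ) = 75·(0.657)/(1.34)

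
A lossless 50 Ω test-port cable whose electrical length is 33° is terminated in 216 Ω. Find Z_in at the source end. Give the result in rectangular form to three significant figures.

tan(βl) = tan(33°) = 0.649
Z_in = Z_0·(Z_L + jZ_0·tanβl)/(Z_0 + jZ_L·tanβl)
     = 50·(216 + j32.5)/(50 + j140)

Z_in ≈ 34.6 − j64.7 Ω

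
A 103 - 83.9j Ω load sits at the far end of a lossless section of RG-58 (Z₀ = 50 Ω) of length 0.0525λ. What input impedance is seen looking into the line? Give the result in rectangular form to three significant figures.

Z_in ≈ 38.7 − j59.7 Ω

βl = 2π × 0.0525 = 18.9°
tan(βl) = tan(18.9°) = 0.342
Z_in = Z_0·(Z_L + jZ_0·tanβl)/(Z_0 + jZ_L·tanβl)
     = 50·(103 − j66.8)/(78.7 + j35.3)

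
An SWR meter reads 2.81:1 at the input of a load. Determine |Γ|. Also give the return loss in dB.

|Γ| ≈ 0.475; return loss ≈ 6.46 dB

|Γ| = (S − 1)/(S + 1) = (2.81 − 1)/(2.81 + 1) = 1.81/3.81
RL = −20·log₁₀|Γ| = −20·log₁₀(0.475)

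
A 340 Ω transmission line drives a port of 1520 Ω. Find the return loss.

RL ≈ 3.95 dB

Γ = (1520 − 340)/(1520 + 340) = 0.634
RL = −20·log₁₀|Γ| = −20·log₁₀(0.634)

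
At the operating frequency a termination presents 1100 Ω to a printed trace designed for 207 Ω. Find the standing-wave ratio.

VSWR ≈ 5.31

Γ = (1100 − 207)/(1100 + 207) = 0.683
VSWR = (1 + 0.683)/(1 − 0.683)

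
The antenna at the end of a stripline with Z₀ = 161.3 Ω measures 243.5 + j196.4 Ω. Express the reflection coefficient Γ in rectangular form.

Γ ≈ 0.355 + j0.313

Γ = (Z_L − Z_0)/(Z_L + Z_0) = (82.2 + j196.4)/(404.8 + j196.4)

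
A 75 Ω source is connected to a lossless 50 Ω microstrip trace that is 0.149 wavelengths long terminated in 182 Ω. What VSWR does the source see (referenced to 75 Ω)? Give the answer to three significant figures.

βl = 2π × 0.149 = 53.6°
tan(βl) = 1.36
Z_in = Z_0·(Z_L + jZ_0·tanβl)/(Z_0 + jZ_L·tanβl) = 20.3 − j32.7 Ω
Γ_s = (Z_in − Z_s)/(Z_in + Z_s) = (-54.7 − j32.7)/(95.3 − j32.7), |Γ_s| = 0.632
VSWR = (1 + |Γ_s|)/(1 − |Γ_s|)

VSWR ≈ 4.43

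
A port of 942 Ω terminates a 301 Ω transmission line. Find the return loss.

RL ≈ 5.75 dB

Γ = (942 − 301)/(942 + 301) = 0.516
RL = −20·log₁₀|Γ| = −20·log₁₀(0.516)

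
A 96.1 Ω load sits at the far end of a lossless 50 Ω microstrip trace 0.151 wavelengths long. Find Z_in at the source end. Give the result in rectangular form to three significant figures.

Z_in ≈ 34.6 − j23 Ω

βl = 2π × 0.151 = 54.4°
tan(βl) = tan(54.4°) = 1.39
Z_in = Z_0·(Z_L + jZ_0·tanβl)/(Z_0 + jZ_L·tanβl)
     = 50·(96.1 + j69.7)/(50 + j134)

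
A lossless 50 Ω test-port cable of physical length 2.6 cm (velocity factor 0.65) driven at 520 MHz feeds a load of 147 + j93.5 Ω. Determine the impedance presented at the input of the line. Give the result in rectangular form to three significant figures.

Z_in ≈ 94.7 − j98.5 Ω

λ = v/f = 0.65·c / 520 MHz = 0.375 m
βl = 2π·l/λ = 2π × 0.0693 = 25°
tan(βl) = tan(25°) = 0.465
Z_in = Z_0·(Z_L + jZ_0·tanβl)/(Z_0 + jZ_L·tanβl)
     = 50·(147 + j117)/(6.48 + j68.4)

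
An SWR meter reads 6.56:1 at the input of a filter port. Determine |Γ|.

|Γ| ≈ 0.735

|Γ| = (S − 1)/(S + 1) = (6.56 − 1)/(6.56 + 1) = 5.56/7.56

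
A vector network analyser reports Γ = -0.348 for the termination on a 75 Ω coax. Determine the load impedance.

Z_L ≈ 36.3 Ω

Z_L = Z_0·(1 + Γ)/(1 − Γ) = 75·(0.652)/(1.35)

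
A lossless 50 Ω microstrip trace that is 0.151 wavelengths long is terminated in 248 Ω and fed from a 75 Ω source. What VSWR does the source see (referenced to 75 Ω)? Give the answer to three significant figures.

VSWR ≈ 6.06

βl = 2π × 0.151 = 54.4°
tan(βl) = 1.39
Z_in = Z_0·(Z_L + jZ_0·tanβl)/(Z_0 + jZ_L·tanβl) = 15 − j33.7 Ω
Γ_s = (Z_in − Z_s)/(Z_in + Z_s) = (-60 − j33.7)/(90 − j33.7), |Γ_s| = 0.717
VSWR = (1 + |Γ_s|)/(1 − |Γ_s|)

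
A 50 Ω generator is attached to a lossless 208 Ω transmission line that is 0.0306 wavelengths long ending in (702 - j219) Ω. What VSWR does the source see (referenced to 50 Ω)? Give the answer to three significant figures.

βl = 2π × 0.0306 = 11°
tan(βl) = 0.195
Z_in = Z_0·(Z_L + jZ_0·tanβl)/(Z_0 + jZ_L·tanβl) = 387 − j359 Ω
Γ_s = (Z_in − Z_s)/(Z_in + Z_s) = (337 − j359)/(437 − j359), |Γ_s| = 0.871
VSWR = (1 + |Γ_s|)/(1 − |Γ_s|)

VSWR ≈ 14.5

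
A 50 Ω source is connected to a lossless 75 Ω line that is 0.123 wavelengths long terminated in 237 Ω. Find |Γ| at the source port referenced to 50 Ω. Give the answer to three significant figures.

βl = 2π × 0.123 = 44.3°
tan(βl) = 0.975
Z_in = Z_0·(Z_L + jZ_0·tanβl)/(Z_0 + jZ_L·tanβl) = 44.1 − j62.6 Ω
Γ_s = (Z_in − Z_s)/(Z_in + Z_s) = (-5.95 − j62.6)/(94.1 − j62.6), |Γ_s| = 0.557

|Γ| ≈ 0.557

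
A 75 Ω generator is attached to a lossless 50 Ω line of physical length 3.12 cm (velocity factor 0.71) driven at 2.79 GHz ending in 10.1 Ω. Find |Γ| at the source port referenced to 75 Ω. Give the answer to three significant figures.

|Γ| ≈ 0.724

λ = v/f = 0.71·c / 2.79 GHz = 0.0763 m
βl = 2π·l/λ = 2π × 0.409 = 147°
tan(βl) = -0.646
Z_in = Z_0·(Z_L + jZ_0·tanβl)/(Z_0 + jZ_L·tanβl) = 14.1 − j30.5 Ω
Γ_s = (Z_in − Z_s)/(Z_in + Z_s) = (-60.9 − j30.5)/(89.1 − j30.5), |Γ_s| = 0.724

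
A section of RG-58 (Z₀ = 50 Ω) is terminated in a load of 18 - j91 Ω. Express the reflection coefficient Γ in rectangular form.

Γ = (Z_L − Z_0)/(Z_L + Z_0) = (-32 − j91)/(68 − j91)

Γ ≈ 0.473 − j0.705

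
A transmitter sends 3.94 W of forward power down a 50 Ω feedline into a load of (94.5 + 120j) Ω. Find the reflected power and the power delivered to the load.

|Γ| = |(44.5 + j120)/(144.5 + j120)| = 0.681
|Γ|² = 0.464
P_refl = |Γ|²·P_inc = 1.83 W, P_del = (1 − |Γ|²)·P_inc = 2.11 W

P_reflected ≈ 1.83 W; P_delivered ≈ 2.11 W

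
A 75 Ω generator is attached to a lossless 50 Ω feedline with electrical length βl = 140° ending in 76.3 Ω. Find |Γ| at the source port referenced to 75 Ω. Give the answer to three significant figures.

tan(βl) = -0.839
Z_in = Z_0·(Z_L + jZ_0·tanβl)/(Z_0 + jZ_L·tanβl) = 49.3 + j21.1 Ω
Γ_s = (Z_in − Z_s)/(Z_in + Z_s) = (-25.7 + j21.1)/(124 + j21.1), |Γ_s| = 0.264

|Γ| ≈ 0.264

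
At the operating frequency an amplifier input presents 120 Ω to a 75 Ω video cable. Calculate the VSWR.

Γ = (120 − 75)/(120 + 75) = 0.231
VSWR = (1 + 0.231)/(1 − 0.231)

VSWR ≈ 1.6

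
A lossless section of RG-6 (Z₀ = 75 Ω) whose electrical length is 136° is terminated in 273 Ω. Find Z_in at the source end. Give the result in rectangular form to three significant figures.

Z_in ≈ 39.5 + j66.4 Ω

tan(βl) = tan(136°) = -0.966
Z_in = Z_0·(Z_L + jZ_0·tanβl)/(Z_0 + jZ_L·tanβl)
     = 75·(273 − j72.4)/(75 − j264)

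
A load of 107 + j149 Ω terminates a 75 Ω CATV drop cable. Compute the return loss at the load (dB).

Γ = (32 + j149)/(182 + j149), |Γ| = 0.648
RL = −20·log₁₀|Γ| = −20·log₁₀(0.648)

RL ≈ 3.77 dB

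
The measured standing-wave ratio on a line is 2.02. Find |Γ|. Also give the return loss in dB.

|Γ| = (S − 1)/(S + 1) = (2.02 − 1)/(2.02 + 1) = 1.02/3.02
RL = −20·log₁₀|Γ| = −20·log₁₀(0.338)

|Γ| ≈ 0.338; return loss ≈ 9.43 dB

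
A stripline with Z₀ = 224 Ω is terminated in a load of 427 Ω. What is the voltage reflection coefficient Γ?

Γ = 0.312

Γ = (Z_L − Z_0)/(Z_L + Z_0) = (427 − 224)/(427 + 224) = 203/651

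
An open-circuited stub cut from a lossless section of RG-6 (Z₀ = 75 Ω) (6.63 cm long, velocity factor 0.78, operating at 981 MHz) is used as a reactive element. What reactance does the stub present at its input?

λ = v/f = 0.78·c / 981 MHz = 0.239 m
βl = 2π·l/λ = 2π × 0.278 = 100°
tan(βl) = -5.64
For an open-circuited stub, Z_in = −jZ_0·cot(βl) = −jZ_0/tan(βl)

X_in ≈ 13.3 Ω (inductive)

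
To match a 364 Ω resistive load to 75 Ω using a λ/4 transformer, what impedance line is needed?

Z_qwt = √(Z_0·R_L) = √(75 × 364) = √27300

Z_qwt ≈ 165 Ω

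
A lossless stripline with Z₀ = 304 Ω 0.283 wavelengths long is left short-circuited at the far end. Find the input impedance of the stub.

βl = 2π × 0.283 = 102°
tan(βl) = -4.75
For a short-circuited stub, Z_in = jZ_0·tan(βl)

Z_in ≈ −j1450 Ω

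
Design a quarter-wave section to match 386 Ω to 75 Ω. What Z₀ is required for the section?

Z_qwt ≈ 170 Ω

Z_qwt = √(Z_0·R_L) = √(75 × 386) = √28950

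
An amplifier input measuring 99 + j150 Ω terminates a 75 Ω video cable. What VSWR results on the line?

Γ = (Z_L − Z_0)/(Z_L + Z_0) = (24 + j150)/(174 + j150)
|Γ| = 152/230 = 0.661
VSWR = (1 + |Γ|)/(1 − |Γ|) = 1.66/0.339

VSWR ≈ 4.9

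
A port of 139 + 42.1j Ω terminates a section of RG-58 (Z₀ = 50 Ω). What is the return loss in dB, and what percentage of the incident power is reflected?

Γ = (89 + j42.1)/(189 + j42.1), |Γ| = 0.508
RL = −20·log₁₀(0.508) = 5.87 dB
P_refl/P_inc = |Γ|² = 0.259

RL ≈ 5.87 dB; 25.9% of incident power reflected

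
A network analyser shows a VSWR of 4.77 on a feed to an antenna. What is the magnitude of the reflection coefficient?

|Γ| ≈ 0.653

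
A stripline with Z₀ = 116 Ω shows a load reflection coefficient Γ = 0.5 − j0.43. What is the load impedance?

Z_L ≈ 151 − j229 Ω

Z_L = Z_0·(1 + Γ)/(1 − Γ) = 116·(1.5 − j0.43)/(0.5 + j0.43)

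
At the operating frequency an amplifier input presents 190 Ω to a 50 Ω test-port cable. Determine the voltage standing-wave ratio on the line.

For a purely resistive load, VSWR = R_L/Z_0 or Z_0/R_L (whichever > 1) = 190/50

VSWR ≈ 3.8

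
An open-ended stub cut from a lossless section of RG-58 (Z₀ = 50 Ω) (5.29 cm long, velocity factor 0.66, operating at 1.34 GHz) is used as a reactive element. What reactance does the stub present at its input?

X_in ≈ 40.3 Ω (inductive)

λ = v/f = 0.66·c / 1.34 GHz = 0.148 m
βl = 2π·l/λ = 2π × 0.358 = 129°
tan(βl) = -1.24
For an open-ended stub, Z_in = −jZ_0·cot(βl) = −jZ_0/tan(βl)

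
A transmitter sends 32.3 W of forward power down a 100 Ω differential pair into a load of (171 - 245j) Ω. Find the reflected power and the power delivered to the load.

P_reflected ≈ 15.7 W; P_delivered ≈ 16.6 W

|Γ| = |(71 − j245)/(271 − j245)| = 0.698
|Γ|² = 0.488
P_refl = |Γ|²·P_inc = 15.7 W, P_del = (1 − |Γ|²)·P_inc = 16.6 W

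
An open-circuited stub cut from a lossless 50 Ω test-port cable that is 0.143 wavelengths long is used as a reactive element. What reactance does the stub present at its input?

X_in ≈ -39.8 Ω (capacitive)

βl = 2π × 0.143 = 51.5°
tan(βl) = 1.26
For an open-circuited stub, Z_in = −jZ_0·cot(βl) = −jZ_0/tan(βl)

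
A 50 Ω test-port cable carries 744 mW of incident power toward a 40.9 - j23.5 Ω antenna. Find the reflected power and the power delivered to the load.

P_reflected ≈ 53.6 mW; P_delivered ≈ 690 mW

|Γ| = |(-9.1 − j23.5)/(90.9 − j23.5)| = 0.268
|Γ|² = 0.072
P_refl = |Γ|²·P_inc = 53.6 mW, P_del = (1 − |Γ|²)·P_inc = 690 mW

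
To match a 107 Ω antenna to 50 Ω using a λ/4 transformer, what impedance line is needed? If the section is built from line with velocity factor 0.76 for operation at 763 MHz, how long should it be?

Z_qwt = √(Z_0·R_L) = √(50 × 107) = √5350
λ = 0.76·c/f = 0.299 m, so l = λ/4 = 0.0747 m

Z_qwt ≈ 73.1 Ω; length ≈ 7.47 cm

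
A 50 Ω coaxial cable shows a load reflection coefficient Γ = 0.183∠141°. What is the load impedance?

Z_L = Z_0·(1 + Γ)/(1 − Γ) = 50·(0.858 + j0.115)/(1.14 − j0.115)

Z_L ≈ 36.7 + j8.74 Ω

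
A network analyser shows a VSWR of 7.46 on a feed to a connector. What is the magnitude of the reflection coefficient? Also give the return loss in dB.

|Γ| = (S − 1)/(S + 1) = (7.46 − 1)/(7.46 + 1) = 6.46/8.46
RL = −20·log₁₀|Γ| = −20·log₁₀(0.764)

|Γ| ≈ 0.764; return loss ≈ 2.34 dB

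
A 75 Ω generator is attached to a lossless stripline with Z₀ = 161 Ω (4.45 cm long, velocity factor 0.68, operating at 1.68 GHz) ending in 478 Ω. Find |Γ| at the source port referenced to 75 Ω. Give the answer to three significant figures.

|Γ| ≈ 0.585

λ = v/f = 0.68·c / 1.68 GHz = 0.121 m
βl = 2π·l/λ = 2π × 0.366 = 132°
tan(βl) = -1.11
Z_in = Z_0·(Z_L + jZ_0·tanβl)/(Z_0 + jZ_L·tanβl) = 89.8 + j117 Ω
Γ_s = (Z_in − Z_s)/(Z_in + Z_s) = (14.8 + j117)/(165 + j117), |Γ_s| = 0.585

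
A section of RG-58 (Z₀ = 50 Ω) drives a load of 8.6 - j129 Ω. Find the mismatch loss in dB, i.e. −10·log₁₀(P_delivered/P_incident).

mismatch loss ≈ 10.7 dB

Γ = (-41.4 − j129)/(58.6 − j129), |Γ| = 0.956
|Γ|² = 0.914, so P_del/P_inc = 1 − |Γ|² = 0.0857
ML = −10·log₁₀(1 − |Γ|²)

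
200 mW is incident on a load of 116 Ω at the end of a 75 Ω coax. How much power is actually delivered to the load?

Γ = (116 − 75)/(116 + 75) = 0.215
|Γ|² = 0.0461
P_refl = |Γ|²·P_inc = 9.22 mW, P_del = (1 − |Γ|²)·P_inc = 191 mW

P_delivered ≈ 191 mW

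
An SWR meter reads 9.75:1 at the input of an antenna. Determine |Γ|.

|Γ| = (S − 1)/(S + 1) = (9.75 − 1)/(9.75 + 1) = 8.75/10.8

|Γ| ≈ 0.814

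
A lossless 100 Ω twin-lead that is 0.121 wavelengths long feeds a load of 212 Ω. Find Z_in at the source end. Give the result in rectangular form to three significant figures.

βl = 2π × 0.121 = 43.6°
tan(βl) = tan(43.6°) = 0.951
Z_in = Z_0·(Z_L + jZ_0·tanβl)/(Z_0 + jZ_L·tanβl)
     = 100·(212 + j95.1)/(100 + j202)

Z_in ≈ 79.7 − j65.6 Ω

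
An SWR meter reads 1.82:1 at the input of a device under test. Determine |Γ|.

|Γ| ≈ 0.291

|Γ| = (S − 1)/(S + 1) = (1.82 − 1)/(1.82 + 1) = 0.82/2.82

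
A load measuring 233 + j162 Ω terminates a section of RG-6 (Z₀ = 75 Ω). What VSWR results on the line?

Γ = (Z_L − Z_0)/(Z_L + Z_0) = (158 + j162)/(308 + j162)
|Γ| = 226/348 = 0.65
VSWR = (1 + |Γ|)/(1 − |Γ|) = 1.65/0.35

VSWR ≈ 4.72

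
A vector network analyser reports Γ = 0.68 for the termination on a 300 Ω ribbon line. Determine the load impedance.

Z_L = Z_0·(1 + Γ)/(1 − Γ) = 300·(1.68)/(0.32)

Z_L ≈ 1580 Ω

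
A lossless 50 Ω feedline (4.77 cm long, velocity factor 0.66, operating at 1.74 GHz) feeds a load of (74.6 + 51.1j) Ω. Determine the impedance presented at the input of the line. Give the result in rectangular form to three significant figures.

Z_in ≈ 31 + j31.3 Ω

λ = v/f = 0.66·c / 1.74 GHz = 0.114 m
βl = 2π·l/λ = 2π × 0.419 = 151°
tan(βl) = tan(151°) = -0.556
Z_in = Z_0·(Z_L + jZ_0·tanβl)/(Z_0 + jZ_L·tanβl)
     = 50·(74.6 + j23.3)/(78.4 − j41.5)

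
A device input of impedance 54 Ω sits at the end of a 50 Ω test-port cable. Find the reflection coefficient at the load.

Γ = (Z_L − Z_0)/(Z_L + Z_0) = (54 − 50)/(54 + 50) = 4/104

Γ = 0.0385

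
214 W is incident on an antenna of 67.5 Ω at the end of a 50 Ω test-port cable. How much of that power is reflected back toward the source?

P_reflected ≈ 4.75 W

Γ = (67.5 − 50)/(67.5 + 50) = 0.149
|Γ|² = 0.0222
P_refl = |Γ|²·P_inc = 4.75 W, P_del = (1 − |Γ|²)·P_inc = 209 W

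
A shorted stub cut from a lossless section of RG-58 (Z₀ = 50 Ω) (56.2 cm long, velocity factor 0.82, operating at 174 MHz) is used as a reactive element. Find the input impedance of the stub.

Z_in ≈ −j37.5 Ω

λ = v/f = 0.82·c / 174 MHz = 1.41 m
βl = 2π·l/λ = 2π × 0.398 = 143°
tan(βl) = -0.751
For a shorted stub, Z_in = jZ_0·tan(βl)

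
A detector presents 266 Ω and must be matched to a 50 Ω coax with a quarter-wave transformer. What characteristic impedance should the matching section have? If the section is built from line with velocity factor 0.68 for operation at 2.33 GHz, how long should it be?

Z_qwt ≈ 115 Ω; length ≈ 2.19 cm

Z_qwt = √(Z_0·R_L) = √(50 × 266) = √13300
λ = 0.68·c/f = 0.0876 m, so l = λ/4 = 0.0219 m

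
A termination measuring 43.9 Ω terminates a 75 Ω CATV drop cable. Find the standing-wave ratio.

Γ = (43.9 − 75)/(43.9 + 75) = -0.262
VSWR = (1 + 0.262)/(1 − 0.262)

VSWR ≈ 1.71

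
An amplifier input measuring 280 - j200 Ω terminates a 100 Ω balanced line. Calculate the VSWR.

VSWR ≈ 4.36

Γ = (Z_L − Z_0)/(Z_L + Z_0) = (180 − j200)/(380 − j200)
|Γ| = 269/429 = 0.627
VSWR = (1 + |Γ|)/(1 − |Γ|) = 1.63/0.373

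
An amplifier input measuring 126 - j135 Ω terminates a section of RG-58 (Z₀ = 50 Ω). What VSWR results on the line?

VSWR ≈ 5.63

Γ = (Z_L − Z_0)/(Z_L + Z_0) = (76 − j135)/(176 − j135)
|Γ| = 155/222 = 0.698
VSWR = (1 + |Γ|)/(1 − |Γ|) = 1.7/0.302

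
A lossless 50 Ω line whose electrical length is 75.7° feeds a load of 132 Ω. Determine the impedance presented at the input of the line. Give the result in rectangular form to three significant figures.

tan(βl) = tan(75.7°) = 3.92
Z_in = Z_0·(Z_L + jZ_0·tanβl)/(Z_0 + jZ_L·tanβl)
     = 50·(132 + j196)/(50 + j518)

Z_in ≈ 20 − j10.8 Ω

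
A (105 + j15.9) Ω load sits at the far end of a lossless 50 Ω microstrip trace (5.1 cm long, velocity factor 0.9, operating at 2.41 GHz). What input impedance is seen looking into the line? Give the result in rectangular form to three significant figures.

λ = v/f = 0.9·c / 2.41 GHz = 0.112 m
βl = 2π·l/λ = 2π × 0.455 = 164°
tan(βl) = tan(164°) = -0.289
Z_in = Z_0·(Z_L + jZ_0·tanβl)/(Z_0 + jZ_L·tanβl)
     = 50·(105 + j1.45)/(54.6 − j30.3)

Z_in ≈ 72.9 + j41.8 Ω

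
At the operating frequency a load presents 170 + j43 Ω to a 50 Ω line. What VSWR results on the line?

Γ = (Z_L − Z_0)/(Z_L + Z_0) = (120 + j43)/(220 + j43)
|Γ| = 127/224 = 0.569
VSWR = (1 + |Γ|)/(1 − |Γ|) = 1.57/0.431

VSWR ≈ 3.64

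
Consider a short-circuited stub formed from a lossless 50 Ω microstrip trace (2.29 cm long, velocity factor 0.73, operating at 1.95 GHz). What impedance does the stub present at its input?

Z_in ≈ +j168 Ω

λ = v/f = 0.73·c / 1.95 GHz = 0.112 m
βl = 2π·l/λ = 2π × 0.204 = 73.4°
tan(βl) = 3.36
For a short-circuited stub, Z_in = jZ_0·tan(βl)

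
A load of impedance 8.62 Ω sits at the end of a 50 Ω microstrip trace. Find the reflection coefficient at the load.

Γ = -0.706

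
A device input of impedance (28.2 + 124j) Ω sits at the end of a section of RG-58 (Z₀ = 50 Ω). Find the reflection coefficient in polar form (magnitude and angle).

Γ ≈ 0.859 ∠ 42.2°

Γ = (Z_L − Z_0)/(Z_L + Z_0) = (-21.8 + j124)/(78.2 + j124)
|Γ| = 126/147 = 0.859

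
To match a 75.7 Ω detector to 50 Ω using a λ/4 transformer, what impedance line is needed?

Z_qwt ≈ 61.5 Ω

Z_qwt = √(Z_0·R_L) = √(50 × 75.7) = √3785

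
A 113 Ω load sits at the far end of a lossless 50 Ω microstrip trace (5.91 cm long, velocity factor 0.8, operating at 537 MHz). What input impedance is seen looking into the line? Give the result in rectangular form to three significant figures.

Z_in ≈ 34.9 − j31.6 Ω

λ = v/f = 0.8·c / 537 MHz = 0.447 m
βl = 2π·l/λ = 2π × 0.132 = 47.6°
tan(βl) = tan(47.6°) = 1.1
Z_in = Z_0·(Z_L + jZ_0·tanβl)/(Z_0 + jZ_L·tanβl)
     = 50·(113 + j54.8)/(50 + j124)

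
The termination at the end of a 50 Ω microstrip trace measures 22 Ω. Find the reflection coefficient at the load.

Γ = -0.389

Γ = (Z_L − Z_0)/(Z_L + Z_0) = (22 − 50)/(22 + 50) = -28/72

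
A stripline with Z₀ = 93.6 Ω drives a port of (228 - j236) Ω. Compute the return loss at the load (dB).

RL ≈ 3.34 dB

Γ = (134.4 − j236)/(321.6 − j236), |Γ| = 0.681
RL = −20·log₁₀|Γ| = −20·log₁₀(0.681)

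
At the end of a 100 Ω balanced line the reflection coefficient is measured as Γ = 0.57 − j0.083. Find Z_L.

Z_L ≈ 348 − j86.6 Ω

Z_L = Z_0·(1 + Γ)/(1 − Γ) = 100·(1.57 − j0.083)/(0.43 + j0.083)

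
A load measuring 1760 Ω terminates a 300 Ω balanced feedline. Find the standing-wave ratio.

VSWR ≈ 5.87

For a purely resistive load, VSWR = R_L/Z_0 or Z_0/R_L (whichever > 1) = 1760/300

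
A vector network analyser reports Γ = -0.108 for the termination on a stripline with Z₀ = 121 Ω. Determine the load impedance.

Z_L ≈ 97.4 Ω

Z_L = Z_0·(1 + Γ)/(1 − Γ) = 121·(0.892)/(1.11)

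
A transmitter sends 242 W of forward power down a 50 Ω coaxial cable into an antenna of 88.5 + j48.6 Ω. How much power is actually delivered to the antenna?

|Γ| = |(38.5 + j48.6)/(138.5 + j48.6)| = 0.422
|Γ|² = 0.178
P_refl = |Γ|²·P_inc = 43.2 W, P_del = (1 − |Γ|²)·P_inc = 199 W

P_delivered ≈ 199 W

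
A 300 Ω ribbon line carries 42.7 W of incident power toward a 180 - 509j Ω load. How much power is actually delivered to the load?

P_delivered ≈ 18.8 W

|Γ| = |(-120 − j509)/(480 − j509)| = 0.747
|Γ|² = 0.559
P_refl = |Γ|²·P_inc = 23.9 W, P_del = (1 − |Γ|²)·P_inc = 18.8 W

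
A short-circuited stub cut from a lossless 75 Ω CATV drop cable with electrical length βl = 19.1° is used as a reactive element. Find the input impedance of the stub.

Z_in ≈ +j26 Ω

tan(βl) = 0.346
For a short-circuited stub, Z_in = jZ_0·tan(βl)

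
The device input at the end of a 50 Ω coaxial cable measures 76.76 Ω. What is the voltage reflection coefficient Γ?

Γ = (Z_L − Z_0)/(Z_L + Z_0) = (76.76 − 50)/(76.76 + 50) = 26.76/126.8

Γ = 0.211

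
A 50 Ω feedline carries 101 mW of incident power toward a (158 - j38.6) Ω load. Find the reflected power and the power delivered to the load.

P_reflected ≈ 29.7 mW; P_delivered ≈ 71.3 mW

|Γ| = |(108 − j38.6)/(208 − j38.6)| = 0.542
|Γ|² = 0.294
P_refl = |Γ|²·P_inc = 29.7 mW, P_del = (1 − |Γ|²)·P_inc = 71.3 mW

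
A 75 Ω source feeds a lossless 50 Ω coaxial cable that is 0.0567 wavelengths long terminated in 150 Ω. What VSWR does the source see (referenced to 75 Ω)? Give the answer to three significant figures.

VSWR ≈ 2.34

βl = 2π × 0.0567 = 20.4°
tan(βl) = 0.372
Z_in = Z_0·(Z_L + jZ_0·tanβl)/(Z_0 + jZ_L·tanβl) = 76 − j66.3 Ω
Γ_s = (Z_in − Z_s)/(Z_in + Z_s) = (1.02 − j66.3)/(151 − j66.3), |Γ_s| = 0.402
VSWR = (1 + |Γ_s|)/(1 − |Γ_s|)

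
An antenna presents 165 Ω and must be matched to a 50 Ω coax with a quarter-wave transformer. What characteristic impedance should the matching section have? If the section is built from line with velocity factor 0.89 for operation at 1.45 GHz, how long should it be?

Z_qwt ≈ 90.8 Ω; length ≈ 4.6 cm

Z_qwt = √(Z_0·R_L) = √(50 × 165) = √8250
λ = 0.89·c/f = 0.184 m, so l = λ/4 = 0.046 m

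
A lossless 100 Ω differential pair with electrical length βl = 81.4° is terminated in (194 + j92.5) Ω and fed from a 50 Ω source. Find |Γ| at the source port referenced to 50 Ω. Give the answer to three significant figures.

|Γ| ≈ 0.332

tan(βl) = 6.61
Z_in = Z_0·(Z_L + jZ_0·tanβl)/(Z_0 + jZ_L·tanβl) = 45.5 − j33.3 Ω
Γ_s = (Z_in − Z_s)/(Z_in + Z_s) = (-4.51 − j33.3)/(95.5 − j33.3), |Γ_s| = 0.332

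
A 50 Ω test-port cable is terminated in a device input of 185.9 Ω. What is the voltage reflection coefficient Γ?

Γ = 0.576

Γ = (Z_L − Z_0)/(Z_L + Z_0) = (185.9 − 50)/(185.9 + 50) = 135.9/235.9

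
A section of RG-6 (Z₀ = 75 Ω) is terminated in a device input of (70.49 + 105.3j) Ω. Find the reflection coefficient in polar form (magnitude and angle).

Γ ≈ 0.587 ∠ 56.6°

Γ = (Z_L − Z_0)/(Z_L + Z_0) = (-4.51 + j105.3)/(145.5 + j105.3)
|Γ| = 105/180 = 0.587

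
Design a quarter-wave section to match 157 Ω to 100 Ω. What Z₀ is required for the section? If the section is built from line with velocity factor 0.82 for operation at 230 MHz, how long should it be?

Z_qwt = √(Z_0·R_L) = √(100 × 157) = √15700
λ = 0.82·c/f = 1.07 m, so l = λ/4 = 0.267 m

Z_qwt ≈ 125 Ω; length ≈ 26.7 cm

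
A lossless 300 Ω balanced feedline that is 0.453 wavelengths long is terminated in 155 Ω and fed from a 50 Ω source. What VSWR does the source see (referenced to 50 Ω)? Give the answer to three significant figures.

βl = 2π × 0.453 = 163°
tan(βl) = -0.304
Z_in = Z_0·(Z_L + jZ_0·tanβl)/(Z_0 + jZ_L·tanβl) = 165 − j65.3 Ω
Γ_s = (Z_in − Z_s)/(Z_in + Z_s) = (115 − j65.3)/(215 − j65.3), |Γ_s| = 0.589
VSWR = (1 + |Γ_s|)/(1 − |Γ_s|)

VSWR ≈ 3.86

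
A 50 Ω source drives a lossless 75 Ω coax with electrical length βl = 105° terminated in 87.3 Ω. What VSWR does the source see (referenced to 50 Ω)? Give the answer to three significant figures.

tan(βl) = -3.73
Z_in = Z_0·(Z_L + jZ_0·tanβl)/(Z_0 + jZ_L·tanβl) = 65.6 + j5 Ω
Γ_s = (Z_in − Z_s)/(Z_in + Z_s) = (15.6 + j5)/(116 + j5), |Γ_s| = 0.141
VSWR = (1 + |Γ_s|)/(1 − |Γ_s|)

VSWR ≈ 1.33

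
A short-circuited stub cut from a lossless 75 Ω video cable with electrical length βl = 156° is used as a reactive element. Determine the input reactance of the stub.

X_in ≈ -33.4 Ω (capacitive)

tan(βl) = -0.445
For a short-circuited stub, Z_in = jZ_0·tan(βl)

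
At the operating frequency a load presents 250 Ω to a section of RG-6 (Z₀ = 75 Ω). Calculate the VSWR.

For a purely resistive load, VSWR = R_L/Z_0 or Z_0/R_L (whichever > 1) = 250/75

VSWR ≈ 3.33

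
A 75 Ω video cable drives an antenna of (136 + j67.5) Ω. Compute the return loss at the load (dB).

RL ≈ 7.73 dB

Γ = (61 + j67.5)/(211 + j67.5), |Γ| = 0.411
RL = −20·log₁₀|Γ| = −20·log₁₀(0.411)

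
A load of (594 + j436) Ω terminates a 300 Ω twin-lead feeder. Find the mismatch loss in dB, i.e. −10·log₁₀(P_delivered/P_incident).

Γ = (294 + j436)/(894 + j436), |Γ| = 0.529
|Γ|² = 0.28, so P_del/P_inc = 1 − |Γ|² = 0.72
ML = −10·log₁₀(1 − |Γ|²)

mismatch loss ≈ 1.42 dB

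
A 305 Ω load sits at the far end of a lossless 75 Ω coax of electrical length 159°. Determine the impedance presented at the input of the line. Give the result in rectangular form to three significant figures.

tan(βl) = tan(159°) = -0.384
Z_in = Z_0·(Z_L + jZ_0·tanβl)/(Z_0 + jZ_L·tanβl)
     = 75·(305 − j28.8)/(75 − j117)

Z_in ≈ 102 + j130 Ω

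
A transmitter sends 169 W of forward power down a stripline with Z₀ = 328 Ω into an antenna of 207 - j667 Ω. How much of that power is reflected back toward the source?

|Γ| = |(-121 − j667)/(535 − j667)| = 0.793
|Γ|² = 0.629
P_refl = |Γ|²·P_inc = 106 W, P_del = (1 − |Γ|²)·P_inc = 62.8 W

P_reflected ≈ 106 W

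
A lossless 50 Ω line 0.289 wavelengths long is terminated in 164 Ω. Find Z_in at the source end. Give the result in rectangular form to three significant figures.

βl = 2π × 0.289 = 104°
tan(βl) = tan(104°) = -4
Z_in = Z_0·(Z_L + jZ_0·tanβl)/(Z_0 + jZ_L·tanβl)
     = 50·(164 − j200)/(50 − j656)

Z_in ≈ 16.1 + j11.3 Ω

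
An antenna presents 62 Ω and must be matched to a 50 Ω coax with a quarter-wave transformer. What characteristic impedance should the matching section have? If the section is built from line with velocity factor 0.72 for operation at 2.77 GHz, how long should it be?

Z_qwt = √(Z_0·R_L) = √(50 × 62) = √3100
λ = 0.72·c/f = 0.078 m, so l = λ/4 = 0.0195 m

Z_qwt ≈ 55.7 Ω; length ≈ 1.95 cm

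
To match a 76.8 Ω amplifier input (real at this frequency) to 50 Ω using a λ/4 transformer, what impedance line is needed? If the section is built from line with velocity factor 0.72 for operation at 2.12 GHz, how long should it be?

Z_qwt ≈ 62 Ω; length ≈ 2.55 cm

Z_qwt = √(Z_0·R_L) = √(50 × 76.8) = √3840
λ = 0.72·c/f = 0.102 m, so l = λ/4 = 0.0255 m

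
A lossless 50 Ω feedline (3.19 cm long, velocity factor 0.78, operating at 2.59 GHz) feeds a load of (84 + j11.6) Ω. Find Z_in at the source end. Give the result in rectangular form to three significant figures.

Z_in ≈ 34.8 + j17.4 Ω

λ = v/f = 0.78·c / 2.59 GHz = 0.0903 m
βl = 2π·l/λ = 2π × 0.353 = 127°
tan(βl) = tan(127°) = -1.32
Z_in = Z_0·(Z_L + jZ_0·tanβl)/(Z_0 + jZ_L·tanβl)
     = 50·(84 − j54.5)/(65.3 − j111)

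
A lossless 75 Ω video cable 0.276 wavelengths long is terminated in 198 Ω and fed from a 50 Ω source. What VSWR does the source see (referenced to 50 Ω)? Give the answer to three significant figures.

βl = 2π × 0.276 = 99.4°
tan(βl) = -6.07
Z_in = Z_0·(Z_L + jZ_0·tanβl)/(Z_0 + jZ_L·tanβl) = 29.1 + j10.5 Ω
Γ_s = (Z_in − Z_s)/(Z_in + Z_s) = (-20.9 + j10.5)/(79.1 + j10.5), |Γ_s| = 0.294
VSWR = (1 + |Γ_s|)/(1 − |Γ_s|)

VSWR ≈ 1.83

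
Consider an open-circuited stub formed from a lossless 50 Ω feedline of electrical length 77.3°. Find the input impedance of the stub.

Z_in ≈ −j11.3 Ω

tan(βl) = 4.44
For an open-circuited stub, Z_in = −jZ_0·cot(βl) = −jZ_0/tan(βl)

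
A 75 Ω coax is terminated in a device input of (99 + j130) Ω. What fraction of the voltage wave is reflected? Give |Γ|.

Γ = (Z_L − Z_0)/(Z_L + Z_0) = (24 + j130)/(174 + j130)
|Γ| = 132/217

|Γ| ≈ 0.609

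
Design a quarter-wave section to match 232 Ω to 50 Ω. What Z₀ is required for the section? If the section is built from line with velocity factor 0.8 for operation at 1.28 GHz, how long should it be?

Z_qwt = √(Z_0·R_L) = √(50 × 232) = √11600
λ = 0.8·c/f = 0.188 m, so l = λ/4 = 0.0469 m

Z_qwt ≈ 108 Ω; length ≈ 4.69 cm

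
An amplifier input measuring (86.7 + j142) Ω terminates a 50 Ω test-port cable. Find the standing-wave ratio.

Γ = (Z_L − Z_0)/(Z_L + Z_0) = (36.7 + j142)/(136.7 + j142)
|Γ| = 147/197 = 0.744
VSWR = (1 + |Γ|)/(1 − |Γ|) = 1.74/0.256

VSWR ≈ 6.82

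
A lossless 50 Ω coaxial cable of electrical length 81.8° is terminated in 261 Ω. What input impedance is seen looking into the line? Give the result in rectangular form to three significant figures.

Z_in ≈ 9.77 − j6.94 Ω

tan(βl) = tan(81.8°) = 6.94
Z_in = Z_0·(Z_L + jZ_0·tanβl)/(Z_0 + jZ_L·tanβl)
     = 50·(261 + j347)/(50 + j1810)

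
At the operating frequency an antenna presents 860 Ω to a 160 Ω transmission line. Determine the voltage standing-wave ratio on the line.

VSWR ≈ 5.38

Γ = (860 − 160)/(860 + 160) = 0.686
VSWR = (1 + 0.686)/(1 − 0.686)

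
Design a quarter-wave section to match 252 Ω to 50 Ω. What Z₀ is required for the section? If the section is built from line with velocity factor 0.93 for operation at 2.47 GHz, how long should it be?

Z_qwt = √(Z_0·R_L) = √(50 × 252) = √12600
λ = 0.93·c/f = 0.113 m, so l = λ/4 = 0.0282 m

Z_qwt ≈ 112 Ω; length ≈ 2.82 cm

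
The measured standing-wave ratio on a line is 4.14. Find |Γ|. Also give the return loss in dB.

|Γ| ≈ 0.611; return loss ≈ 4.28 dB

|Γ| = (S − 1)/(S + 1) = (4.14 − 1)/(4.14 + 1) = 3.14/5.14
RL = −20·log₁₀|Γ| = −20·log₁₀(0.611)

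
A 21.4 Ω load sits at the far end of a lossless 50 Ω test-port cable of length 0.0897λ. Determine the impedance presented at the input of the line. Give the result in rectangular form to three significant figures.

βl = 2π × 0.0897 = 32.3°
tan(βl) = tan(32.3°) = 0.632
Z_in = Z_0·(Z_L + jZ_0·tanβl)/(Z_0 + jZ_L·tanβl)
     = 50·(21.4 + j31.6)/(50 + j13.5)

Z_in ≈ 27.9 + j24.1 Ω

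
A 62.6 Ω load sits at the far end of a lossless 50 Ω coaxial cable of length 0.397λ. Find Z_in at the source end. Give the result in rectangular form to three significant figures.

Z_in ≈ 51.9 + j11.3 Ω

βl = 2π × 0.397 = 143°
tan(βl) = tan(143°) = -0.756
Z_in = Z_0·(Z_L + jZ_0·tanβl)/(Z_0 + jZ_L·tanβl)
     = 50·(62.6 − j37.8)/(50 − j47.3)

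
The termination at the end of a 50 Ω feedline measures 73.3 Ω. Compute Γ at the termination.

Γ = 0.189

Γ = (Z_L − Z_0)/(Z_L + Z_0) = (73.3 − 50)/(73.3 + 50) = 23.3/123.3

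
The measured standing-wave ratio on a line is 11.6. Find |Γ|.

|Γ| = (S − 1)/(S + 1) = (11.6 − 1)/(11.6 + 1) = 10.6/12.6

|Γ| ≈ 0.841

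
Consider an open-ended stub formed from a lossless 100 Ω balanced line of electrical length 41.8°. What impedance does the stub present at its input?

Z_in ≈ −j112 Ω

tan(βl) = 0.894
For an open-ended stub, Z_in = −jZ_0·cot(βl) = −jZ_0/tan(βl)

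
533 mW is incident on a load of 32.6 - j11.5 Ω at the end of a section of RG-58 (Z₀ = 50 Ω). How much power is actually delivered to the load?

|Γ| = |(-17.4 − j11.5)/(82.6 − j11.5)| = 0.25
|Γ|² = 0.0625
P_refl = |Γ|²·P_inc = 33.3 mW, P_del = (1 − |Γ|²)·P_inc = 500 mW

P_delivered ≈ 500 mW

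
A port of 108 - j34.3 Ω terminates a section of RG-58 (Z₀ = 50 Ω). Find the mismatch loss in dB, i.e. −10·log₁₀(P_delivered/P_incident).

mismatch loss ≈ 0.829 dB

Γ = (58 − j34.3)/(158 − j34.3), |Γ| = 0.417
|Γ|² = 0.174, so P_del/P_inc = 1 − |Γ|² = 0.826
ML = −10·log₁₀(1 − |Γ|²)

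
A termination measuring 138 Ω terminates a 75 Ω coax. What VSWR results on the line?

Γ = (138 − 75)/(138 + 75) = 0.296
VSWR = (1 + 0.296)/(1 − 0.296)

VSWR ≈ 1.84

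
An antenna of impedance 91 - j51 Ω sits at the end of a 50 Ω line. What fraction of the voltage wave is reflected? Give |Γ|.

Γ = (Z_L − Z_0)/(Z_L + Z_0) = (41 − j51)/(141 − j51)
|Γ| = 65.4/150

|Γ| ≈ 0.436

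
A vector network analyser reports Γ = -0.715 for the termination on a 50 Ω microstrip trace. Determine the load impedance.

Z_L = Z_0·(1 + Γ)/(1 − Γ) = 50·(0.285)/(1.71)

Z_L ≈ 8.31 Ω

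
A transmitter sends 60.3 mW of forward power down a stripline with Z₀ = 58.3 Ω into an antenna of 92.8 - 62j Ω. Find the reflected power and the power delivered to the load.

P_reflected ≈ 11.4 mW; P_delivered ≈ 48.9 mW

|Γ| = |(34.5 − j62)/(151.1 − j62)| = 0.434
|Γ|² = 0.189
P_refl = |Γ|²·P_inc = 11.4 mW, P_del = (1 − |Γ|²)·P_inc = 48.9 mW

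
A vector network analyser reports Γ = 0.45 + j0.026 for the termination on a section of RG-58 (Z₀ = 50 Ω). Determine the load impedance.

Z_L = Z_0·(1 + Γ)/(1 − Γ) = 50·(1.45 + j0.026)/(0.55 − j0.026)

Z_L ≈ 131 + j8.58 Ω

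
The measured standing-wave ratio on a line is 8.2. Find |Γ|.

|Γ| = (S − 1)/(S + 1) = (8.2 − 1)/(8.2 + 1) = 7.2/9.2

|Γ| ≈ 0.783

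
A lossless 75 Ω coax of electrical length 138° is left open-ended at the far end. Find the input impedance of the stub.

tan(βl) = -0.9
For an open-ended stub, Z_in = −jZ_0·cot(βl) = −jZ_0/tan(βl)

Z_in ≈ +j83.3 Ω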